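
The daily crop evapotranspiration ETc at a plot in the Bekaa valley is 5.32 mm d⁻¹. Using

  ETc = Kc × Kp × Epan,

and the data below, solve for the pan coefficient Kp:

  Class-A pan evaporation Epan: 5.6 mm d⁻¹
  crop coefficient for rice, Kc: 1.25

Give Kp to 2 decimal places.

ETc = Kc × Kp × Epan  ⇒  Kp = ETc / (Kc × Epan)
Kp = 5.32 / (1.25 × 5.6) = 5.32 / 7.000 = 0.7600

0.76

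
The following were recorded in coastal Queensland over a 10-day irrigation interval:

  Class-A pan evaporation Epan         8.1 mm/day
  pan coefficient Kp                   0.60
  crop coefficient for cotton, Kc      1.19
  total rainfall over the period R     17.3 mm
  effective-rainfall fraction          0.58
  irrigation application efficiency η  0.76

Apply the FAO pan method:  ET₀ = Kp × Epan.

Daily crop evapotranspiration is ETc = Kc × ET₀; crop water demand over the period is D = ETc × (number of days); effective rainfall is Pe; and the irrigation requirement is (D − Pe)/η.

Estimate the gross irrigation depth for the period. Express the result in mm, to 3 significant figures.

ET₀ = 0.60 × 8.1 = 4.8600 mm/d
ETc = Kc × ET₀ = 1.19 × 4.8600 = 5.7834 mm/d
Crop demand D = ETc × 10 d = 5.7834 × 10 = 57.834 mm
Pe = 0.58 × 17.3 = 10.034 mm
D − Pe = 57.834 − 10.034 = 47.800 mm
Gross irrigation = 47.800 / 0.76 = 62.895 mm

62.9 mm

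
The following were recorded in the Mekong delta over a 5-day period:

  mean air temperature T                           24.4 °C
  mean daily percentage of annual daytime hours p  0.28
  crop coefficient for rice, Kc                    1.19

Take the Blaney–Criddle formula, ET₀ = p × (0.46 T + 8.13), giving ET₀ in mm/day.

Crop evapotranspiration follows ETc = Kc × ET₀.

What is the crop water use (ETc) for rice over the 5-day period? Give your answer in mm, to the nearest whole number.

ET₀ = 0.28 × (0.46 × 24.4 + 8.13) = 0.28 × 19.354 = 5.4191 mm/d
ETc = Kc × ET₀ = 1.19 × 5.4191 = 6.4487 mm/d
Over 5 days: 6.4487 × 5 = 32.244 mm

32 mm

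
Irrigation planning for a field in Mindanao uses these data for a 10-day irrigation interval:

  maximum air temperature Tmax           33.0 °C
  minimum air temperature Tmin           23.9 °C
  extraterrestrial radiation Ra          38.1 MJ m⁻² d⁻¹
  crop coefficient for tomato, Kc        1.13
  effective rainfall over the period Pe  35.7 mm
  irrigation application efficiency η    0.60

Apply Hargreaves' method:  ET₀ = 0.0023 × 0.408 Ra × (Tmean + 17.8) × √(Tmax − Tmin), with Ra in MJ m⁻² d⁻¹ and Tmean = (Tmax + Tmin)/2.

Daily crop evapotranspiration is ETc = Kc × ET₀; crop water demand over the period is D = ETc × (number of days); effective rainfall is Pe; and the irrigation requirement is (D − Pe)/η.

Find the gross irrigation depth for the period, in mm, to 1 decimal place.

34.4 mm

Tmean = (33.0 + 23.9)/2 = 28.45 °C
0.408 Ra = 0.408 × 38.1 = 15.5448 mm/d equivalent
ET₀ = 0.0023 × 15.5448 × (28.45 + 17.8) × √9.1 = 0.0023 × 15.5448 × 46.25 × 3.0166 = 4.9882 mm/d
ETc = Kc × ET₀ = 1.13 × 4.9882 = 5.6367 mm/d
Crop demand D = ETc × 10 d = 5.6367 × 10 = 56.367 mm
D − Pe = 56.367 − 35.7 = 20.667 mm
Gross irrigation = 20.667 / 0.60 = 34.445 mm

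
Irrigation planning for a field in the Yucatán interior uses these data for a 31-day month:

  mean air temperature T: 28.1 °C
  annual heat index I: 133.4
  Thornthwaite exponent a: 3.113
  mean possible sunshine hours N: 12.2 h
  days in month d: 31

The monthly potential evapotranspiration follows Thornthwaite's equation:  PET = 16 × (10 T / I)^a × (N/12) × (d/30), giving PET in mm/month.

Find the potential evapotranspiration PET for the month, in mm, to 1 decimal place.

170.9 mm

10T/I = 10 × 28.1 / 133.4 = 2.1064
(10T/I)^a = 2.1064^3.113 = 10.1668
Uncorrected PET = 16 × 10.1668 = 162.669 mm
Correction = (N/12)(d/30) = (12.2/12)(31/30) = 1.0506
PET = 162.669 × 1.0506 = 170.900 mm/month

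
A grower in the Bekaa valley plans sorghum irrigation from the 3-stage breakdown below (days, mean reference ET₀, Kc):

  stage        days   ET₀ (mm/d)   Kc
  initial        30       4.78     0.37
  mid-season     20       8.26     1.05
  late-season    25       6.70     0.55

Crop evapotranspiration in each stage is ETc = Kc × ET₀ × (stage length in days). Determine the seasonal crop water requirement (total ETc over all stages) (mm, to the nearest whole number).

319 mm

initial: 0.37 × 4.78 × 30 = 53.06 mm
mid-season: 1.05 × 8.26 × 20 = 173.46 mm
late-season: 0.55 × 6.70 × 25 = 92.13 mm
Seasonal total = 318.65 mm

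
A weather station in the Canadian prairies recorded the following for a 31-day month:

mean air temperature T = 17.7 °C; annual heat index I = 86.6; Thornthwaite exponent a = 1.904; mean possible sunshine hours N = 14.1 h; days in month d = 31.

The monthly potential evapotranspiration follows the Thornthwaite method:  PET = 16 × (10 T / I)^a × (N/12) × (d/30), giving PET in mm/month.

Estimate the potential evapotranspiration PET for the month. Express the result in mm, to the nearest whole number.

76 mm

10T/I = 10 × 17.7 / 86.6 = 2.0439
(10T/I)^a = 2.0439^1.904 = 3.9005
Uncorrected PET = 16 × 3.9005 = 62.408 mm
Correction = (N/12)(d/30) = (14.1/12)(31/30) = 1.2142
PET = 62.408 × 1.2142 = 75.776 mm/month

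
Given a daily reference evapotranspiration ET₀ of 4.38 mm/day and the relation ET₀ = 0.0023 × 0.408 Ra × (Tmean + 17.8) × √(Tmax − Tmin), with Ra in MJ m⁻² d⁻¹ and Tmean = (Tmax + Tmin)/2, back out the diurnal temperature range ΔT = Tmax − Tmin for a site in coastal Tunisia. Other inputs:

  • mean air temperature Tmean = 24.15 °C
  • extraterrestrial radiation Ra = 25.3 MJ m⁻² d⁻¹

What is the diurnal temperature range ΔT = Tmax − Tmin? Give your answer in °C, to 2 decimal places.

19.34 °C

√ΔT = ET₀ / [0.0023 × 0.408 × Ra × (Tmean+17.8)] = 4.38 / (0.0023 × 10.3224 × 41.95) = 4.3978
ΔT = 4.3978² = 19.341 °C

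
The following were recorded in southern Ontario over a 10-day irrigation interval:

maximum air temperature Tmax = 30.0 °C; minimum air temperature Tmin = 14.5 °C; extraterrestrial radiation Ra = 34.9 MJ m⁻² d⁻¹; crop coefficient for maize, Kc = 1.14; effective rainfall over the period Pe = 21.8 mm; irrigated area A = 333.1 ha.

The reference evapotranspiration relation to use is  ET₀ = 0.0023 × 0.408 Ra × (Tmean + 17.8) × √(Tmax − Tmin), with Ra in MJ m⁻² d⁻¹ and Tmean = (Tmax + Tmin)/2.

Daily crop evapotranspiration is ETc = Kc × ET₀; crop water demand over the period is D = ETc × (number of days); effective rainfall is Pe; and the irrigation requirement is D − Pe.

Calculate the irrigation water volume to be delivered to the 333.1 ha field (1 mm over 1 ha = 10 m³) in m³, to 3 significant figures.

Tmean = (30.0 + 14.5)/2 = 22.25 °C
0.408 Ra = 0.408 × 34.9 = 14.2392 mm/d equivalent
ET₀ = 0.0023 × 14.2392 × (22.25 + 17.8) × √15.5 = 0.0023 × 14.2392 × 40.05 × 3.9370 = 5.1639 mm/d
ETc = Kc × ET₀ = 1.14 × 5.1639 = 5.8868 mm/d
Crop demand D = ETc × 10 d = 5.8868 × 10 = 58.868 mm
D − Pe = 58.868 − 21.8 = 37.068 mm
Volume = 37.068 mm × 333.1 ha × 10 = 123473.5 m³

123000 m³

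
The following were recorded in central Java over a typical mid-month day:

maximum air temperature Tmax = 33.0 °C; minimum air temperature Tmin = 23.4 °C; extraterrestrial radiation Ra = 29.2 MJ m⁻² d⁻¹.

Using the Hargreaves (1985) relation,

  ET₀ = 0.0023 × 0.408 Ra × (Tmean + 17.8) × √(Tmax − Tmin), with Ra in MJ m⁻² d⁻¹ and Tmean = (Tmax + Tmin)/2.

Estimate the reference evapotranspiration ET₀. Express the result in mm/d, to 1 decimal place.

3.9 mm/d

Tmean = (33.0 + 23.4)/2 = 28.20 °C
0.408 Ra = 0.408 × 29.2 = 11.9136 mm/d equivalent
ET₀ = 0.0023 × 11.9136 × (28.20 + 17.8) × √9.6 = 0.0023 × 11.9136 × 46.00 × 3.0984 = 3.9054 mm/d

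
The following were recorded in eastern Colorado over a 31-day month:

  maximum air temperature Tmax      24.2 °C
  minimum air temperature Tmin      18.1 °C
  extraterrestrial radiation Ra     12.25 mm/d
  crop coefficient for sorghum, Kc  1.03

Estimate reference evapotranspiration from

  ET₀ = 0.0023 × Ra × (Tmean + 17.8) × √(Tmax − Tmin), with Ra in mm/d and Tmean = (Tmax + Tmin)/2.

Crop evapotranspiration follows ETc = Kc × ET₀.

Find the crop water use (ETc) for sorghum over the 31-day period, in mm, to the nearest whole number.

87 mm

Tmean = (24.2 + 18.1)/2 = 21.15 °C
ET₀ = 0.0023 × 12.25 × (21.15 + 17.8) × √6.1 = 0.0023 × 12.25 × 38.95 × 2.4698 = 2.7104 mm/d
ETc = Kc × ET₀ = 1.03 × 2.7104 = 2.7917 mm/d
Over 31 days: 2.7917 × 31 = 86.543 mm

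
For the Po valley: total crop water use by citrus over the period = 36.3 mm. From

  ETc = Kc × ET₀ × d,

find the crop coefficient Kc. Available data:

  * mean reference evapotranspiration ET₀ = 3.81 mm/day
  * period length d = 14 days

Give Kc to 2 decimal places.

0.68

ETc = Kc × ET₀ × d  ⇒  Kc = ETc / (ET₀ × d)
Kc = 36.3 / (3.81 × 14) = 36.3 / 53.34 = 0.6805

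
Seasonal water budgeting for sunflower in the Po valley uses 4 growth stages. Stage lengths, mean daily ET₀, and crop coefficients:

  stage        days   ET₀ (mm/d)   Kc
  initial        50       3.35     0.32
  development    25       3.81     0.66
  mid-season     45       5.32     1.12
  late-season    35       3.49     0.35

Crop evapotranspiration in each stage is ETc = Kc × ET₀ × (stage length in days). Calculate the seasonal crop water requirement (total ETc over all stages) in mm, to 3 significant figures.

initial: 0.32 × 3.35 × 50 = 53.60 mm
development: 0.66 × 3.81 × 25 = 62.87 mm
mid-season: 1.12 × 5.32 × 45 = 268.13 mm
late-season: 0.35 × 3.49 × 35 = 42.75 mm
Seasonal total = 427.35 mm

427 mm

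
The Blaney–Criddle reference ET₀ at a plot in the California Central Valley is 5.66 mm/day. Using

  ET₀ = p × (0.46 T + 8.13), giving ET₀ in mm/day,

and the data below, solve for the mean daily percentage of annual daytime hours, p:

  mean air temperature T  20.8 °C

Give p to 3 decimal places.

p = ET₀ / (0.46 T + 8.13) = 5.66 / (0.46 × 20.8 + 8.13) = 5.66 / 17.698 = 0.3198

0.320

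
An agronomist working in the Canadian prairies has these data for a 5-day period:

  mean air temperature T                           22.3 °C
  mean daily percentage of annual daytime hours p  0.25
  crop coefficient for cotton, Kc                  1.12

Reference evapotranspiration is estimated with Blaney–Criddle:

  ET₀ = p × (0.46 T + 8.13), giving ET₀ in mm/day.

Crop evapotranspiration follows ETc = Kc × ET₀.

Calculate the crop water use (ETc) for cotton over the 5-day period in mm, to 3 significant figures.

ET₀ = 0.25 × (0.46 × 22.3 + 8.13) = 0.25 × 18.388 = 4.5970 mm/d
ETc = Kc × ET₀ = 1.12 × 4.5970 = 5.1486 mm/d
Over 5 days: 5.1486 × 5 = 25.743 mm

25.7 mm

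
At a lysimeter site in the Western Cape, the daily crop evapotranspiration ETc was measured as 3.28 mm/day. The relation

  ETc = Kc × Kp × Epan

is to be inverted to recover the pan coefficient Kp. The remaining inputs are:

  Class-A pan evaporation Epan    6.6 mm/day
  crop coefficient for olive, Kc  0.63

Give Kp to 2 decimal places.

0.79

ETc = Kc × Kp × Epan  ⇒  Kp = ETc / (Kc × Epan)
Kp = 3.28 / (0.63 × 6.6) = 3.28 / 4.158 = 0.7888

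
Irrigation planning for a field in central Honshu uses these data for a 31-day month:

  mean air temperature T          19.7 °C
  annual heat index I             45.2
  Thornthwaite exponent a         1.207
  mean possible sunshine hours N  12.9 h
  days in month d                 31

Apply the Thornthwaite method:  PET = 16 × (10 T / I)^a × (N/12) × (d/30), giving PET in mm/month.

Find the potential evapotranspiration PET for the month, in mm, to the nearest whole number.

10T/I = 10 × 19.7 / 45.2 = 4.3584
(10T/I)^a = 4.3584^1.207 = 5.9111
Uncorrected PET = 16 × 5.9111 = 94.578 mm
Correction = (N/12)(d/30) = (12.9/12)(31/30) = 1.1108
PET = 94.578 × 1.1108 = 105.057 mm/month

105 mm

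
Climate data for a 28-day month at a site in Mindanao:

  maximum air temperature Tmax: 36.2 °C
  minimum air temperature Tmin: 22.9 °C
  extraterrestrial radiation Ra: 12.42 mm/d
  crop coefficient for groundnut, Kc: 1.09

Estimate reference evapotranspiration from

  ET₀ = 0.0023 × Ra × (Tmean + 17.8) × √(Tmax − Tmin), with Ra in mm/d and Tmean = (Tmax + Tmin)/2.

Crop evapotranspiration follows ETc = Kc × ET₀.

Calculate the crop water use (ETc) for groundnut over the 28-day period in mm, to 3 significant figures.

151 mm

Tmean = (36.2 + 22.9)/2 = 29.55 °C
ET₀ = 0.0023 × 12.42 × (29.55 + 17.8) × √13.3 = 0.0023 × 12.42 × 47.35 × 3.6469 = 4.9328 mm/d
ETc = Kc × ET₀ = 1.09 × 4.9328 = 5.3768 mm/d
Over 28 days: 5.3768 × 28 = 150.550 mm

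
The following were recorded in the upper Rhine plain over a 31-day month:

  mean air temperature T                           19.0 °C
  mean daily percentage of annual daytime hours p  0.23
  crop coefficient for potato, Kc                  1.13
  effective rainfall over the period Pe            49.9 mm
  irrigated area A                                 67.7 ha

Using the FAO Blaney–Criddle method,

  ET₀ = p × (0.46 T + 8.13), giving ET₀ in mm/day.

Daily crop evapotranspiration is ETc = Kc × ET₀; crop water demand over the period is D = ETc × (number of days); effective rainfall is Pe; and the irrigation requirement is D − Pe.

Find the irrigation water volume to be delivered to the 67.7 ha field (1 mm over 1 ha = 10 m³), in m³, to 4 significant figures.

ET₀ = 0.23 × (0.46 × 19.0 + 8.13) = 0.23 × 16.870 = 3.8801 mm/d
ETc = Kc × ET₀ = 1.13 × 3.8801 = 4.3845 mm/d
Crop demand D = ETc × 31 d = 4.3845 × 31 = 135.920 mm
D − Pe = 135.920 − 49.9 = 86.020 mm
Volume = 86.020 mm × 67.7 ha × 10 = 58235.5 m³

58240 m³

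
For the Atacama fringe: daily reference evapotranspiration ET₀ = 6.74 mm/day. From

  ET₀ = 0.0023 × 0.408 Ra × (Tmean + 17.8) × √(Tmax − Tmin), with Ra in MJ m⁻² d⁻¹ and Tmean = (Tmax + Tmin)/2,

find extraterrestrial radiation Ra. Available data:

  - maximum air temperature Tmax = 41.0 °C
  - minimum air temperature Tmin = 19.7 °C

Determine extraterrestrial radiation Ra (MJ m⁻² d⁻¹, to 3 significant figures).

Tmean = (41.0+19.7)/2 = 30.35 °C; ΔT = 21.3
Ra = ET₀ / [0.0023 × 0.408 × (Tmean+17.8) × √ΔT]
   = 6.74 / (0.0023 × 0.408 × 48.15 × 4.6152) = 32.321 MJ m⁻² d⁻¹

32.3 MJ m⁻² d⁻¹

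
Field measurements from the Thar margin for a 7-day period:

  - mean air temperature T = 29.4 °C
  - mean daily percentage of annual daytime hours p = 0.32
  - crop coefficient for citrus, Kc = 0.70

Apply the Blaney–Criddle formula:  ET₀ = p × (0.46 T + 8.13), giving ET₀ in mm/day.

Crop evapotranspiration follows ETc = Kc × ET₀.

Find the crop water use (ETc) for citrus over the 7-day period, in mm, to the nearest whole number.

ET₀ = 0.32 × (0.46 × 29.4 + 8.13) = 0.32 × 21.654 = 6.9293 mm/d
ETc = Kc × ET₀ = 0.70 × 6.9293 = 4.8505 mm/d
Over 7 days: 4.8505 × 7 = 33.954 mm

34 mm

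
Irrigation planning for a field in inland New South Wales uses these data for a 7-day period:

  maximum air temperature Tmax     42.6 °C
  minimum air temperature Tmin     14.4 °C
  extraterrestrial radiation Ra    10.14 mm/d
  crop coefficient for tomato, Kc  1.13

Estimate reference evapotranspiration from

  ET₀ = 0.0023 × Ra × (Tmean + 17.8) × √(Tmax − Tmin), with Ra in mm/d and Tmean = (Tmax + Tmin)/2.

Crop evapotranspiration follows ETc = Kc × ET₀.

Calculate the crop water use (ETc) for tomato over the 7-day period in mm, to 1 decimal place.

45.4 mm

Tmean = (42.6 + 14.4)/2 = 28.50 °C
ET₀ = 0.0023 × 10.14 × (28.50 + 17.8) × √28.2 = 0.0023 × 10.14 × 46.30 × 5.3104 = 5.7342 mm/d
ETc = Kc × ET₀ = 1.13 × 5.7342 = 6.4796 mm/d
Over 7 days: 6.4796 × 7 = 45.357 mm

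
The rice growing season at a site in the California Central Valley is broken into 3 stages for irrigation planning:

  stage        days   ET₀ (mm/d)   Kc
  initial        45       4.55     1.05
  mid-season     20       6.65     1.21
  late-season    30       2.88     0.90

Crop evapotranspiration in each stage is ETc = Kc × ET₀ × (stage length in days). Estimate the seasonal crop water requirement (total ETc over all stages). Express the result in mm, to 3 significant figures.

initial: 1.05 × 4.55 × 45 = 214.99 mm
mid-season: 1.21 × 6.65 × 20 = 160.93 mm
late-season: 0.90 × 2.88 × 30 = 77.76 mm
Seasonal total = 453.68 mm

454 mm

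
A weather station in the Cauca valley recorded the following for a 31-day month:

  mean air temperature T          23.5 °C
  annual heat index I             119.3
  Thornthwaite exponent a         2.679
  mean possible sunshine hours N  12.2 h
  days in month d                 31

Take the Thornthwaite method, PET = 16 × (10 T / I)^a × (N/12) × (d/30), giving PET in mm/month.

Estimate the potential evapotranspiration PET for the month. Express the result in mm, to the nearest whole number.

10T/I = 10 × 23.5 / 119.3 = 1.9698
(10T/I)^a = 1.9698^2.679 = 6.1483
Uncorrected PET = 16 × 6.1483 = 98.373 mm
Correction = (N/12)(d/30) = (12.2/12)(31/30) = 1.0506
PET = 98.373 × 1.0506 = 103.351 mm/month

103 mm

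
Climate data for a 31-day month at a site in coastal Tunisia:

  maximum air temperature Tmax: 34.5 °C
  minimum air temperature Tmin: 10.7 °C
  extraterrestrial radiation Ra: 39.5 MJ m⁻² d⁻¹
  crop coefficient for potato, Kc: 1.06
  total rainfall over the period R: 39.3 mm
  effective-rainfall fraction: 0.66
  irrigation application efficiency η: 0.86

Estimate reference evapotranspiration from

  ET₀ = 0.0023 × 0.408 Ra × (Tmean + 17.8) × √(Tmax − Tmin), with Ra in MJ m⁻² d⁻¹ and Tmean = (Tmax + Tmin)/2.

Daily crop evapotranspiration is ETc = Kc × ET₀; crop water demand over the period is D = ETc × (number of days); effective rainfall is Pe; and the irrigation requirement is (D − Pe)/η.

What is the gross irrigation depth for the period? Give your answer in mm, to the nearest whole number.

Tmean = (34.5 + 10.7)/2 = 22.60 °C
0.408 Ra = 0.408 × 39.5 = 16.1160 mm/d equivalent
ET₀ = 0.0023 × 16.1160 × (22.60 + 17.8) × √23.8 = 0.0023 × 16.1160 × 40.40 × 4.8785 = 7.3055 mm/d
ETc = Kc × ET₀ = 1.06 × 7.3055 = 7.7438 mm/d
Crop demand D = ETc × 31 d = 7.7438 × 31 = 240.058 mm
Pe = 0.66 × 39.3 = 25.938 mm
D − Pe = 240.058 − 25.938 = 214.120 mm
Gross irrigation = 214.120 / 0.86 = 248.977 mm

249 mm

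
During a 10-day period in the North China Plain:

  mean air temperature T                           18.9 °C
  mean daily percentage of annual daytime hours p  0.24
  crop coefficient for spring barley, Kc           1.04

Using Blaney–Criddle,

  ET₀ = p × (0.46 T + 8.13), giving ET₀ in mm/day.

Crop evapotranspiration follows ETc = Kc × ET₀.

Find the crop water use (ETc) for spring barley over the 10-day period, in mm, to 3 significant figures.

ET₀ = 0.24 × (0.46 × 18.9 + 8.13) = 0.24 × 16.824 = 4.0378 mm/d
ETc = Kc × ET₀ = 1.04 × 4.0378 = 4.1993 mm/d
Over 10 days: 4.1993 × 10 = 41.993 mm

42.0 mm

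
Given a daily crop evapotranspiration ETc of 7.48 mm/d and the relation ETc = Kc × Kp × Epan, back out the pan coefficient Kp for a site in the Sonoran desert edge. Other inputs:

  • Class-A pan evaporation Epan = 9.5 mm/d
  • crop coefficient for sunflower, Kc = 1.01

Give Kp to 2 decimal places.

ETc = Kc × Kp × Epan  ⇒  Kp = ETc / (Kc × Epan)
Kp = 7.48 / (1.01 × 9.5) = 7.48 / 9.595 = 0.7796

0.78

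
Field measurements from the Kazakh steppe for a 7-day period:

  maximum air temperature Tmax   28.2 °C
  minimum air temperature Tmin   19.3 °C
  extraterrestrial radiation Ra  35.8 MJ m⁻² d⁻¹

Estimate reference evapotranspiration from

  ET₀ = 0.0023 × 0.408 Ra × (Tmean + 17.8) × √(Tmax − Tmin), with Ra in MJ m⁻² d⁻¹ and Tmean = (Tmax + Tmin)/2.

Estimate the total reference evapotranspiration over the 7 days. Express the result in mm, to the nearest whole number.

29 mm

Tmean = (28.2 + 19.3)/2 = 23.75 °C
0.408 Ra = 0.408 × 35.8 = 14.6064 mm/d equivalent
ET₀ = 0.0023 × 14.6064 × (23.75 + 17.8) × √8.9 = 0.0023 × 14.6064 × 41.55 × 2.9833 = 4.1643 mm/d
Over 7 days: 4.1643 × 7 = 29.150 mm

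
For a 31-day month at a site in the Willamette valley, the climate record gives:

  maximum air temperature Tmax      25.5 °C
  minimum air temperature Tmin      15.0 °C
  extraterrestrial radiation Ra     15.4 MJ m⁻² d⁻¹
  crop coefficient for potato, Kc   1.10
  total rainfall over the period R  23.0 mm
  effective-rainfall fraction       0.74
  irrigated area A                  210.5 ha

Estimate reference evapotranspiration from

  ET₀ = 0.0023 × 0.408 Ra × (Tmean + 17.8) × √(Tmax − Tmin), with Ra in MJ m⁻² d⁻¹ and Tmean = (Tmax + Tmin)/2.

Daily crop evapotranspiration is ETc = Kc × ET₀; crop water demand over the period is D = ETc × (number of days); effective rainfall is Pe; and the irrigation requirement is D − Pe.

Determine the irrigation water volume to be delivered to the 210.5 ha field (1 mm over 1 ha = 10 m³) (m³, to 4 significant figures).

Tmean = (25.5 + 15.0)/2 = 20.25 °C
0.408 Ra = 0.408 × 15.4 = 6.2832 mm/d equivalent
ET₀ = 0.0023 × 6.2832 × (20.25 + 17.8) × √10.5 = 0.0023 × 6.2832 × 38.05 × 3.2404 = 1.7818 mm/d
ETc = Kc × ET₀ = 1.10 × 1.7818 = 1.9600 mm/d
Crop demand D = ETc × 31 d = 1.9600 × 31 = 60.760 mm
Pe = 0.74 × 23.0 = 17.020 mm
D − Pe = 60.760 − 17.020 = 43.740 mm
Volume = 43.740 mm × 210.5 ha × 10 = 92072.7 m³

92070 m³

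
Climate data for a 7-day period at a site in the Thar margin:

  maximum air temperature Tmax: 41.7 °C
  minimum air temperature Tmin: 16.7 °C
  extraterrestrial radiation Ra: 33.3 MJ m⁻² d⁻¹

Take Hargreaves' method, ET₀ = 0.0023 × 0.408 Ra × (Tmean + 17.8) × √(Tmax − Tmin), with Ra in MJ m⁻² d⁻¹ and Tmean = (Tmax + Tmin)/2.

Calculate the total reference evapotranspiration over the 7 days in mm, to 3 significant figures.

51.4 mm

Tmean = (41.7 + 16.7)/2 = 29.20 °C
0.408 Ra = 0.408 × 33.3 = 13.5864 mm/d equivalent
ET₀ = 0.0023 × 13.5864 × (29.20 + 17.8) × √25.0 = 0.0023 × 13.5864 × 47.00 × 5.0000 = 7.3434 mm/d
Over 7 days: 7.3434 × 7 = 51.404 mm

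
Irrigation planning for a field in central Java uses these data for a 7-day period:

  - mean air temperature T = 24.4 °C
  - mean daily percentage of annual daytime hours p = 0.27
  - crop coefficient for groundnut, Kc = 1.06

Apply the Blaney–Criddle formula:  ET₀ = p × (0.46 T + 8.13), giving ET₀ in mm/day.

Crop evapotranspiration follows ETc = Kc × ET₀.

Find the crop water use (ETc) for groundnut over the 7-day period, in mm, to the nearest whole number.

ET₀ = 0.27 × (0.46 × 24.4 + 8.13) = 0.27 × 19.354 = 5.2256 mm/d
ETc = Kc × ET₀ = 1.06 × 5.2256 = 5.5391 mm/d
Over 7 days: 5.5391 × 7 = 38.774 mm

39 mm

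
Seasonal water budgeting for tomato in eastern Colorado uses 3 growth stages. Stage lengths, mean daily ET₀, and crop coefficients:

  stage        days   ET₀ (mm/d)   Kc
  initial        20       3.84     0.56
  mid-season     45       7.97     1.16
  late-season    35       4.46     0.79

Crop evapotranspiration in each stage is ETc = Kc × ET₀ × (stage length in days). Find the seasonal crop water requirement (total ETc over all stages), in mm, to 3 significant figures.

initial: 0.56 × 3.84 × 20 = 43.01 mm
mid-season: 1.16 × 7.97 × 45 = 416.03 mm
late-season: 0.79 × 4.46 × 35 = 123.32 mm
Seasonal total = 582.36 mm

582 mm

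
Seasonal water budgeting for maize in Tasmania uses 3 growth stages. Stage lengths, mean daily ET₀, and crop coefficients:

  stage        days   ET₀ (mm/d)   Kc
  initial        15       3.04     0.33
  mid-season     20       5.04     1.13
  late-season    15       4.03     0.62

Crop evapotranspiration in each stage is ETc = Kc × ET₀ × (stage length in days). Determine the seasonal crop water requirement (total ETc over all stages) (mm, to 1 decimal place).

166.4 mm

initial: 0.33 × 3.04 × 15 = 15.05 mm
mid-season: 1.13 × 5.04 × 20 = 113.90 mm
late-season: 0.62 × 4.03 × 15 = 37.48 mm
Seasonal total = 166.43 mm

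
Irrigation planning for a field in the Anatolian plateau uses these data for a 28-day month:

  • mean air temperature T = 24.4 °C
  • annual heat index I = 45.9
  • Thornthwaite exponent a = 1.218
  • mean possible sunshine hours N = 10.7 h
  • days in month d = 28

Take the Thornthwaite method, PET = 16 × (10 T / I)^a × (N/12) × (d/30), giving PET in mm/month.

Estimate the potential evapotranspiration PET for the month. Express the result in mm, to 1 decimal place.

10T/I = 10 × 24.4 / 45.9 = 5.3159
(10T/I)^a = 5.3159^1.218 = 7.6516
Uncorrected PET = 16 × 7.6516 = 122.426 mm
Correction = (N/12)(d/30) = (10.7/12)(28/30) = 0.8322
PET = 122.426 × 0.8322 = 101.883 mm/month

101.9 mm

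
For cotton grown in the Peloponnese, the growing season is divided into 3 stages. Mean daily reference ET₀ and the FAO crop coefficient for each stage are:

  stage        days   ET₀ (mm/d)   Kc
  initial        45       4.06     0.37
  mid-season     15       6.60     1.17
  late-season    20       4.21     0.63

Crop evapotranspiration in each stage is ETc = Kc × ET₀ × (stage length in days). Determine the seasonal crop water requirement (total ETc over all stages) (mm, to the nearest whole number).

236 mm

initial: 0.37 × 4.06 × 45 = 67.60 mm
mid-season: 1.17 × 6.60 × 15 = 115.83 mm
late-season: 0.63 × 4.21 × 20 = 53.05 mm
Seasonal total = 236.48 mm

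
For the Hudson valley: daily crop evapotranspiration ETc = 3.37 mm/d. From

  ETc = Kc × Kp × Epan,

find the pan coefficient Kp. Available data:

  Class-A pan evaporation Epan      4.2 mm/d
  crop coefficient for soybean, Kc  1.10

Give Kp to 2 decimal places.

0.73

ETc = Kc × Kp × Epan  ⇒  Kp = ETc / (Kc × Epan)
Kp = 3.37 / (1.10 × 4.2) = 3.37 / 4.620 = 0.7294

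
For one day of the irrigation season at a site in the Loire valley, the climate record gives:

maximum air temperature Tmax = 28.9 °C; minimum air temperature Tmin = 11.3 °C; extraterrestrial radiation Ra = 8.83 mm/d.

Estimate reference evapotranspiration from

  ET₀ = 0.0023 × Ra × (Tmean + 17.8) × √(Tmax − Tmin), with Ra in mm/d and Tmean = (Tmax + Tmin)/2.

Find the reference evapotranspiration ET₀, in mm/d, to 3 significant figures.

3.23 mm/d

Tmean = (28.9 + 11.3)/2 = 20.10 °C
ET₀ = 0.0023 × 8.83 × (20.10 + 17.8) × √17.6 = 0.0023 × 8.83 × 37.90 × 4.1952 = 3.2291 mm/d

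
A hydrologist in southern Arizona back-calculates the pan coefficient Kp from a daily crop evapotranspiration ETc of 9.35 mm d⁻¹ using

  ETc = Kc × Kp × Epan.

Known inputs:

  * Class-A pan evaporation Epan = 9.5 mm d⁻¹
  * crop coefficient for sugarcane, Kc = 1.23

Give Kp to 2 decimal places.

0.80

ETc = Kc × Kp × Epan  ⇒  Kp = ETc / (Kc × Epan)
Kp = 9.35 / (1.23 × 9.5) = 9.35 / 11.685 = 0.8002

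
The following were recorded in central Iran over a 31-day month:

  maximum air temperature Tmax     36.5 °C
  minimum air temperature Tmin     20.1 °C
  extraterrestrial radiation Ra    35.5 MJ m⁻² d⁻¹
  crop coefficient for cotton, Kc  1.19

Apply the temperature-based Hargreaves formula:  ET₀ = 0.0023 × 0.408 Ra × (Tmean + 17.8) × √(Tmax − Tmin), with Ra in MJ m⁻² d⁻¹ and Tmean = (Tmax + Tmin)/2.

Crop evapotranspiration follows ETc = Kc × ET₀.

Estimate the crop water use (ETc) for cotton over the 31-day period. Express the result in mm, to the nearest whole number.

229 mm

Tmean = (36.5 + 20.1)/2 = 28.30 °C
0.408 Ra = 0.408 × 35.5 = 14.4840 mm/d equivalent
ET₀ = 0.0023 × 14.4840 × (28.30 + 17.8) × √16.4 = 0.0023 × 14.4840 × 46.10 × 4.0497 = 6.2193 mm/d
ETc = Kc × ET₀ = 1.19 × 6.2193 = 7.4010 mm/d
Over 31 days: 7.4010 × 31 = 229.431 mm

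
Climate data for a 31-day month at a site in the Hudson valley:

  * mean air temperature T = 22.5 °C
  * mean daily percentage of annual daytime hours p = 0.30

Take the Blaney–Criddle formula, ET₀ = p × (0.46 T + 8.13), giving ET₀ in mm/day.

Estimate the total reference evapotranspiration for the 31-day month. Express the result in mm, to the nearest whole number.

ET₀ = 0.30 × (0.46 × 22.5 + 8.13) = 0.30 × 18.480 = 5.5440 mm/d
Monthly total = 5.5440 × 31 = 171.864 mm

172 mm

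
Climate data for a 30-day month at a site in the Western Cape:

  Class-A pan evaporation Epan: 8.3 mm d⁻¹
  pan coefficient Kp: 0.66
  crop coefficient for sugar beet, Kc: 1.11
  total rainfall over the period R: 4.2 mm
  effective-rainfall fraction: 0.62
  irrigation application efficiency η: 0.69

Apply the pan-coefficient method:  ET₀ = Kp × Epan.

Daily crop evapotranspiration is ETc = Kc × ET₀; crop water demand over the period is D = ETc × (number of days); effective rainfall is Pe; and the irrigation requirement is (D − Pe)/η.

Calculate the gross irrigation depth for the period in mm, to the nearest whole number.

261 mm

ET₀ = 0.66 × 8.3 = 5.4780 mm/d
ETc = Kc × ET₀ = 1.11 × 5.4780 = 6.0806 mm/d
Crop demand D = ETc × 30 d = 6.0806 × 30 = 182.418 mm
Pe = 0.62 × 4.2 = 2.604 mm
D − Pe = 182.418 − 2.604 = 179.814 mm
Gross irrigation = 179.814 / 0.69 = 260.600 mm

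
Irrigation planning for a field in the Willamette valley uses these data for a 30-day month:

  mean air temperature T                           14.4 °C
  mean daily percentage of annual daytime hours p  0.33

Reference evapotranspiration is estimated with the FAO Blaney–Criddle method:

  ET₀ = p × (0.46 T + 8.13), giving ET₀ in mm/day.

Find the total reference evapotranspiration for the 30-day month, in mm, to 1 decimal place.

146.1 mm

ET₀ = 0.33 × (0.46 × 14.4 + 8.13) = 0.33 × 14.754 = 4.8688 mm/d
Monthly total = 4.8688 × 30 = 146.064 mm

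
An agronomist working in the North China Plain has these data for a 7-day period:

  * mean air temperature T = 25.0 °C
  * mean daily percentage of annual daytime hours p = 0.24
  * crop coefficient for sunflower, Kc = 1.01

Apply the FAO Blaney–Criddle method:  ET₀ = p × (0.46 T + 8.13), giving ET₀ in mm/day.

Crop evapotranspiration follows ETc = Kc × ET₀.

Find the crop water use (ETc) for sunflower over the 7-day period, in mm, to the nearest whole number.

ET₀ = 0.24 × (0.46 × 25.0 + 8.13) = 0.24 × 19.630 = 4.7112 mm/d
ETc = Kc × ET₀ = 1.01 × 4.7112 = 4.7583 mm/d
Over 7 days: 4.7583 × 7 = 33.308 mm

33 mm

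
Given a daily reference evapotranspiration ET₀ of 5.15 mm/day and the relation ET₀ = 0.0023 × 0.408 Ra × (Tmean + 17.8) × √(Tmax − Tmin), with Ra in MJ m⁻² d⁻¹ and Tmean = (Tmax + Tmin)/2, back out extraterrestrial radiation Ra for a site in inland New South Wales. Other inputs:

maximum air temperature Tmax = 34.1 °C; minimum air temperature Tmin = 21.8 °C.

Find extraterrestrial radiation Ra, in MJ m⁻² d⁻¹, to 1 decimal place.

34.2 MJ m⁻² d⁻¹

Tmean = (34.1+21.8)/2 = 27.95 °C; ΔT = 12.3
Ra = ET₀ / [0.0023 × 0.408 × (Tmean+17.8) × √ΔT]
   = 5.15 / (0.0023 × 0.408 × 45.75 × 3.5071) = 34.204 MJ m⁻² d⁻¹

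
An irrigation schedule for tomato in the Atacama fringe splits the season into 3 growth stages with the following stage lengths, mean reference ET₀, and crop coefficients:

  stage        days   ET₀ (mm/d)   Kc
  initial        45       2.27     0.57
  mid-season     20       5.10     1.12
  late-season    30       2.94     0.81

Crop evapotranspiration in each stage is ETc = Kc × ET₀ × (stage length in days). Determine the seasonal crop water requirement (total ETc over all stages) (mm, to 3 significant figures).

initial: 0.57 × 2.27 × 45 = 58.23 mm
mid-season: 1.12 × 5.10 × 20 = 114.24 mm
late-season: 0.81 × 2.94 × 30 = 71.44 mm
Seasonal total = 243.91 mm

244 mm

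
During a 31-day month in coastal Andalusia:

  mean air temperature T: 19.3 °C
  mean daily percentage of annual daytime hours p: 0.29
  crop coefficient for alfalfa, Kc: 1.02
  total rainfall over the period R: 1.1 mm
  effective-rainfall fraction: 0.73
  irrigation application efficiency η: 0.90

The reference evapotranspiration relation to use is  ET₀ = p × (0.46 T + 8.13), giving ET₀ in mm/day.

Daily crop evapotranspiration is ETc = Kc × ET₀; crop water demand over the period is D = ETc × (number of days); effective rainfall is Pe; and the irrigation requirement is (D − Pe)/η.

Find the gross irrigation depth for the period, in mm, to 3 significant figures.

ET₀ = 0.29 × (0.46 × 19.3 + 8.13) = 0.29 × 17.008 = 4.9323 mm/d
ETc = Kc × ET₀ = 1.02 × 4.9323 = 5.0309 mm/d
Crop demand D = ETc × 31 d = 5.0309 × 31 = 155.958 mm
Pe = 0.73 × 1.1 = 0.803 mm
D − Pe = 155.958 − 0.803 = 155.155 mm
Gross irrigation = 155.155 / 0.90 = 172.394 mm

172 mm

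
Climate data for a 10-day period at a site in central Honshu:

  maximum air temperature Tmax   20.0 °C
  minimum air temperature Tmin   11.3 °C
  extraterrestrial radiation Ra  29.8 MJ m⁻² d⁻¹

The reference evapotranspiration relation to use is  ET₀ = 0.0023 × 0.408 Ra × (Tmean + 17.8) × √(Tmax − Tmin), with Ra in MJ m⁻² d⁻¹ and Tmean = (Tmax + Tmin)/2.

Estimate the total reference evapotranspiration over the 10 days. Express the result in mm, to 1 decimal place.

27.6 mm

Tmean = (20.0 + 11.3)/2 = 15.65 °C
0.408 Ra = 0.408 × 29.8 = 12.1584 mm/d equivalent
ET₀ = 0.0023 × 12.1584 × (15.65 + 17.8) × √8.7 = 0.0023 × 12.1584 × 33.45 × 2.9496 = 2.7591 mm/d
Over 10 days: 2.7591 × 10 = 27.591 mm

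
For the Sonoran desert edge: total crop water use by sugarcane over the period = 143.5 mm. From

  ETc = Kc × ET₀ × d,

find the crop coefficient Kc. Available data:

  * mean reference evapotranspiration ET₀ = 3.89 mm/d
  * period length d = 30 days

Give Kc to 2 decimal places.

1.23

ETc = Kc × ET₀ × d  ⇒  Kc = ETc / (ET₀ × d)
Kc = 143.5 / (3.89 × 30) = 143.5 / 116.70 = 1.2296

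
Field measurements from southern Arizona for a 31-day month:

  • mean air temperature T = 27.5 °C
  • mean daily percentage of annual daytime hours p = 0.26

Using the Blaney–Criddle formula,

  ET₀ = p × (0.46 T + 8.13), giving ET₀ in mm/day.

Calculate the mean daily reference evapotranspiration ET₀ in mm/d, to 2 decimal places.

ET₀ = 0.26 × (0.46 × 27.5 + 8.13) = 0.26 × 20.780 = 5.4028 mm/d

5.40 mm/d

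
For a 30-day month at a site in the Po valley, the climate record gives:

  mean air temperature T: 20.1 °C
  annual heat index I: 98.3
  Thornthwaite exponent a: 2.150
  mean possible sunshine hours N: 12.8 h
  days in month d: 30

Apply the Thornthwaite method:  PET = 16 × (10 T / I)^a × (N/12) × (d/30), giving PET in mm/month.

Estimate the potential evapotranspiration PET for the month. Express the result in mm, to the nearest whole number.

10T/I = 10 × 20.1 / 98.3 = 2.0448
(10T/I)^a = 2.0448^2.150 = 4.6548
Uncorrected PET = 16 × 4.6548 = 74.477 mm
Correction = (N/12)(d/30) = (12.8/12)(30/30) = 1.0667
PET = 74.477 × 1.0667 = 79.445 mm/month

79 mm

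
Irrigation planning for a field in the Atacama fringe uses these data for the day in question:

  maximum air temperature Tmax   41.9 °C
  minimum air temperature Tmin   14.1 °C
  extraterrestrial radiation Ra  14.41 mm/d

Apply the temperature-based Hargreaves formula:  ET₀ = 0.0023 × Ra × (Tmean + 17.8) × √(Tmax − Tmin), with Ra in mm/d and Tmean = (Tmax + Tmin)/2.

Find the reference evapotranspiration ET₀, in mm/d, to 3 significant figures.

Tmean = (41.9 + 14.1)/2 = 28.00 °C
ET₀ = 0.0023 × 14.41 × (28.00 + 17.8) × √27.8 = 0.0023 × 14.41 × 45.80 × 5.2726 = 8.0035 mm/d

8.00 mm/d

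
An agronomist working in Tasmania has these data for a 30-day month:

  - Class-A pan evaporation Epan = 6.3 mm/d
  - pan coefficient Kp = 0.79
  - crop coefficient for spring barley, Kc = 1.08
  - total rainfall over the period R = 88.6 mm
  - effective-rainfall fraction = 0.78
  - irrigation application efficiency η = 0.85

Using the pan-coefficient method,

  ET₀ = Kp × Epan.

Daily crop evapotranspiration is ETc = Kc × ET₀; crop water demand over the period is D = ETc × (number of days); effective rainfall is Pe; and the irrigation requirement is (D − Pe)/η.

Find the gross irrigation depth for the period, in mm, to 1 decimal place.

ET₀ = 0.79 × 6.3 = 4.9770 mm/d
ETc = Kc × ET₀ = 1.08 × 4.9770 = 5.3752 mm/d
Crop demand D = ETc × 30 d = 5.3752 × 30 = 161.256 mm
Pe = 0.78 × 88.6 = 69.108 mm
D − Pe = 161.256 − 69.108 = 92.148 mm
Gross irrigation = 92.148 / 0.85 = 108.409 mm

108.4 mm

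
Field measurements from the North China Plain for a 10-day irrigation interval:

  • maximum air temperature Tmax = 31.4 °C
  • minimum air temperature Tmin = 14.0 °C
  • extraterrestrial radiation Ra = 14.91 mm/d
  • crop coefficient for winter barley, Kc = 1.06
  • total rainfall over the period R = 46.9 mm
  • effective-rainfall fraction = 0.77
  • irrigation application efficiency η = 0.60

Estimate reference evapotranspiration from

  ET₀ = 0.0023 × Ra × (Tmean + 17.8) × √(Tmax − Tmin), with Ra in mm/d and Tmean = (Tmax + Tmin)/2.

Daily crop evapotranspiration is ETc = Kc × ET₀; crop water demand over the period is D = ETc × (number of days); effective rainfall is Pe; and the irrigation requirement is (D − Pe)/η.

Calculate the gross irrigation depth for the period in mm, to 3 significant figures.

Tmean = (31.4 + 14.0)/2 = 22.70 °C
ET₀ = 0.0023 × 14.91 × (22.70 + 17.8) × √17.4 = 0.0023 × 14.91 × 40.50 × 4.1713 = 5.7934 mm/d
ETc = Kc × ET₀ = 1.06 × 5.7934 = 6.1410 mm/d
Crop demand D = ETc × 10 d = 6.1410 × 10 = 61.410 mm
Pe = 0.77 × 46.9 = 36.113 mm
D − Pe = 61.410 − 36.113 = 25.297 mm
Gross irrigation = 25.297 / 0.60 = 42.162 mm

42.2 mm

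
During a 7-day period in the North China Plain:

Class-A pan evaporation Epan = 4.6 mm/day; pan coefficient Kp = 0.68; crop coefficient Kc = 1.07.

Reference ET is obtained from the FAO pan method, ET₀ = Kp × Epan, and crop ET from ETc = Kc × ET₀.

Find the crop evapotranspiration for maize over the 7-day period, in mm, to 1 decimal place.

23.4 mm

ET₀ = 0.68 × 4.6 = 3.1280 mm/d
ETc = Kc × ET₀ = 1.07 × 3.1280 = 3.3470 mm/d
Over 7 days: 3.3470 × 7 = 23.429 mm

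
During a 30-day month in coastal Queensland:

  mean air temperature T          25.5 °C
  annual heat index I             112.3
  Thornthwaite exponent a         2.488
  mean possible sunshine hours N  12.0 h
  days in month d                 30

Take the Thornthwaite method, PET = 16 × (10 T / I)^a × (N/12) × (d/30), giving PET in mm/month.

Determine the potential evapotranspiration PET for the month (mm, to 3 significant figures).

10T/I = 10 × 25.5 / 112.3 = 2.2707
(10T/I)^a = 2.2707^2.488 = 7.6935
Uncorrected PET = 16 × 7.6935 = 123.096 mm
Correction = (N/12)(d/30) = (12.0/12)(30/30) = 1.0000
PET = 123.096 × 1.0000 = 123.096 mm/month

123 mm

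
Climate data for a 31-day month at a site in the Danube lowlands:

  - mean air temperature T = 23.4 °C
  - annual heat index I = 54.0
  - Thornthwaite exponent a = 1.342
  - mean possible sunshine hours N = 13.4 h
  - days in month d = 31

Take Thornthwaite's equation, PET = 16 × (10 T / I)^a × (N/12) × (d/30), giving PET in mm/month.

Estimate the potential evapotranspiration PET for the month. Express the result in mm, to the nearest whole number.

132 mm

10T/I = 10 × 23.4 / 54.0 = 4.3333
(10T/I)^a = 4.3333^1.342 = 7.1550
Uncorrected PET = 16 × 7.1550 = 114.480 mm
Correction = (N/12)(d/30) = (13.4/12)(31/30) = 1.1539
PET = 114.480 × 1.1539 = 132.098 mm/month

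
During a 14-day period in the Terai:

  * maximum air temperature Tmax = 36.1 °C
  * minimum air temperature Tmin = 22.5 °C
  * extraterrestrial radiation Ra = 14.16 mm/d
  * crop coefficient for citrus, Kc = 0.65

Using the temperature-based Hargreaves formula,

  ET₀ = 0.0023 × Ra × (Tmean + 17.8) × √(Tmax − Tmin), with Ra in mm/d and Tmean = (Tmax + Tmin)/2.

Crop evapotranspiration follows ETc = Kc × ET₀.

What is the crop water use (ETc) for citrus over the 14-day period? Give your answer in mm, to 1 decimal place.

Tmean = (36.1 + 22.5)/2 = 29.30 °C
ET₀ = 0.0023 × 14.16 × (29.30 + 17.8) × √13.6 = 0.0023 × 14.16 × 47.10 × 3.6878 = 5.6569 mm/d
ETc = Kc × ET₀ = 0.65 × 5.6569 = 3.6770 mm/d
Over 14 days: 3.6770 × 14 = 51.478 mm

51.5 mm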